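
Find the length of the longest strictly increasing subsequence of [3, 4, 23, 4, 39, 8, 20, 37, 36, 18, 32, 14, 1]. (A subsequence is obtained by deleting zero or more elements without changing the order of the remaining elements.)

One longest increasing subsequence is 3, 4, 8, 20, 37 (positions 1,2,6,7,8), of length 5; no longer one exists.

5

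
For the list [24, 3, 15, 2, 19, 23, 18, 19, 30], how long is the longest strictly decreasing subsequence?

3

Let dp[i] be the longest decreasing subsequence ending at position i. Then dp = [1, 2, 2, 3, 2, 2, 3, 3, 1].
The maximum is 3; one witness is 24, 3, 2 at positions 1,2,4.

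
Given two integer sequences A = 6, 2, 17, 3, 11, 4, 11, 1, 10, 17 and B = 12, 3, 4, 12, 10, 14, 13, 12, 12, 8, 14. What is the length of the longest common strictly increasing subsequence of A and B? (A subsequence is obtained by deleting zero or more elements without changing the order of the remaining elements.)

A longest common strictly increasing subsequence is 3, 4, 10 (length 3); it appears in order in both A and B, and no longer such subsequence exists.

3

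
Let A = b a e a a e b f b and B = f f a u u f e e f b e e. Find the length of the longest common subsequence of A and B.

A longest common subsequence is aeefb (length 5); the LCS DP confirms no longer common subsequence exists.

5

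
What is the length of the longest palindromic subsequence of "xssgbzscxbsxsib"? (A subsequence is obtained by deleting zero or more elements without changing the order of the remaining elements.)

7

Using dp[i][j] = 2 + dp[i+1][j−1] if the ends match, else max(dp[i+1][j], dp[i][j−1]):
dp[1][15] = 7. A witness is bsxsxsb at positions 5,7,9,11,12,13,15.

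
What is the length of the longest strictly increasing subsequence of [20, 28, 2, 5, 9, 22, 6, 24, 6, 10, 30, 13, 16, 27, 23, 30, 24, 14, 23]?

8

Let dp[i] be the longest increasing subsequence ending at position i. Then dp = [1, 2, 1, 2, 3, 4, 3, 5, 3, 4, 6, 5, 6, 7, 7, 8, 8, 6, 7].
The maximum is 8; one witness is 2, 5, 9, 10, 13, 16, 27, 30 at positions 3,4,5,10,12,13,14,16.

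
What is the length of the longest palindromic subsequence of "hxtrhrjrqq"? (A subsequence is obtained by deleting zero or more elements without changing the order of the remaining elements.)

3

One longest palindromic subsequence is rjr (positions 6,7,8); it reads the same forward and backward, and the interval DP gives dp[1][10] = 3.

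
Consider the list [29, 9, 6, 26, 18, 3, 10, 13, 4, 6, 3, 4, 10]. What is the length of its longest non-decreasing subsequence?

Scanning left to right, the best length ending at each element is: 29→1, 9→1, 6→1, 26→2, 18→2, 3→1, 10→2, 13→3, 4→2, 6→3, 3→2, 4→3, 10→4.
So the longest non-decreasing subsequence has length 4, e.g. 3, 4, 6, 10.

4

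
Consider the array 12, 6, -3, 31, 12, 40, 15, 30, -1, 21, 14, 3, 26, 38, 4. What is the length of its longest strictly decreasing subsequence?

5

Let dp[i] be the longest decreasing subsequence ending at position i. Then dp = [1, 2, 3, 1, 2, 1, 2, 2, 3, 3, 4, 5, 3, 2, 5].
The maximum is 5; one witness is 31, 30, 21, 14, 3 at positions 4,8,10,11,12.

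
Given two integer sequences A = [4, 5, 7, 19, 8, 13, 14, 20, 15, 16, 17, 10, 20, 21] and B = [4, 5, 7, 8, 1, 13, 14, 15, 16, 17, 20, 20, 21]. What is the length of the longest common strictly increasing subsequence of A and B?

A longest common strictly increasing subsequence is 4, 5, 7, 8, 13, 14, 15, 16, 17, 20, 21 (length 11); it appears in order in both A and B, and no longer such subsequence exists.

11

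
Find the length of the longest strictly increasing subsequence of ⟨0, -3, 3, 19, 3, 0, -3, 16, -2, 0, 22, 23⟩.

5

One longest increasing subsequence is 0, 3, 19, 22, 23 (positions 1,3,4,11,12), of length 5; no longer one exists.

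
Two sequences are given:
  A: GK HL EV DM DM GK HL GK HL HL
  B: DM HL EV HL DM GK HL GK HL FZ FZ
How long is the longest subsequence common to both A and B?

7

Backtracking the LCS table gives one alignment: HL (A2,B2) → EV (A3,B3) → DM (A5,B5) → GK (A6,B6) → HL (A7,B7) → GK (A8,B8) → HL (A9,B9).
So the longest common subsequence has length 7.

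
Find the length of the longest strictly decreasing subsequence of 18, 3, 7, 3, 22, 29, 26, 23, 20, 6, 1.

Let dp[i] be the longest decreasing subsequence ending at position i. Then dp = [1, 2, 2, 3, 1, 1, 2, 3, 4, 5, 6].
The maximum is 6; one witness is 29, 26, 23, 20, 6, 1 at positions 6,7,8,9,10,11.

6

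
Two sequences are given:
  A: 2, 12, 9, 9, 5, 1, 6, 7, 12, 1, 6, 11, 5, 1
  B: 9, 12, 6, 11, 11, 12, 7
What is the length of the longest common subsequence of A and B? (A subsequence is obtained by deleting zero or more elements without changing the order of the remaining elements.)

4

A longest common subsequence is 9, 12, 6, 11 (length 4); the LCS DP confirms no longer common subsequence exists.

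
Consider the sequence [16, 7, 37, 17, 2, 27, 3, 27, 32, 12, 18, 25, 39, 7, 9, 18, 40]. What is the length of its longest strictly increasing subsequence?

7

Scanning left to right, the best length ending at each element is: 16→1, 7→1, 37→2, 17→2, 2→1, 27→3, 3→2, 27→3, 32→4, 12→3, 18→4, 25→5, 39→6, 7→3, 9→4, 18→5, 40→7.
So the longest increasing subsequence has length 7, e.g. 2, 3, 12, 18, 25, 39, 40.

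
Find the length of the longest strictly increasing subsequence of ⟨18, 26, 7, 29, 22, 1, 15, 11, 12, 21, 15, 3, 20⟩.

Let dp[i] be the longest increasing subsequence ending at position i. Then dp = [1, 2, 1, 3, 2, 1, 2, 2, 3, 4, 4, 2, 5].
The maximum is 5; one witness is 7, 11, 12, 15, 20 at positions 3,8,9,11,13.

5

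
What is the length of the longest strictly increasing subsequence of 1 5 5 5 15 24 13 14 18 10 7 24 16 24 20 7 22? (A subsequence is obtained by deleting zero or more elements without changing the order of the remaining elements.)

Let dp[i] be the longest increasing subsequence ending at position i. Then dp = [1, 2, 2, 2, 3, 4, 3, 4, 5, 3, 3, 6, 5, 6, 6, 3, 7].
The maximum is 7; one witness is 1, 5, 13, 14, 18, 20, 22 at positions 1,2,7,8,9,15,17.

7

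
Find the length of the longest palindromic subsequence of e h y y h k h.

4

One longest palindromic subsequence is hyyh (positions 2,3,4,7); it reads the same forward and backward, and the interval DP gives dp[1][7] = 4.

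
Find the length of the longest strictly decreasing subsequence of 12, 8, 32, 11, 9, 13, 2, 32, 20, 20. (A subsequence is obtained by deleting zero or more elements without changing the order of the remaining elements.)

4

Let dp[i] be the longest decreasing subsequence ending at position i. Then dp = [1, 2, 1, 2, 3, 2, 4, 1, 2, 2].
The maximum is 4; one witness is 12, 11, 9, 2 at positions 1,4,5,7.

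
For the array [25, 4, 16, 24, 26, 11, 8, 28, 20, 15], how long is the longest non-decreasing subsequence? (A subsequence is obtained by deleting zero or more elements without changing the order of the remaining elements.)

5

Let dp[i] be the longest non-decreasing subsequence ending at position i. Then dp = [1, 1, 2, 3, 4, 2, 2, 5, 3, 3].
The maximum is 5; one witness is 4, 16, 24, 26, 28 at positions 2,3,4,5,8.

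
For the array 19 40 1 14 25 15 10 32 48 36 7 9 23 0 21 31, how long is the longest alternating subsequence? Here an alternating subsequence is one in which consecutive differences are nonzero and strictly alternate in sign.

10

Track the best alternating length ending on an up-step vs a down-step at each position: up/down = 1/1, 2/1, 1/3, 4/3, 4/3, 4/5, 4/5, 6/3, 6/1, 6/7, 4/7, 8/7, 8/7, 1/9, 10/9, 10/7.
The maximum over both is 10; one such subsequence is 19, 40, 1, 25, 15, 32, 7, 9, 0, 21.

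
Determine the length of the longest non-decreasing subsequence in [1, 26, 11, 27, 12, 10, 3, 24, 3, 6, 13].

Let dp[i] be the longest non-decreasing subsequence ending at position i. Then dp = [1, 2, 2, 3, 3, 2, 2, 4, 3, 4, 5].
The maximum is 5; one witness is 1, 3, 3, 6, 13 at positions 1,7,9,10,11.

5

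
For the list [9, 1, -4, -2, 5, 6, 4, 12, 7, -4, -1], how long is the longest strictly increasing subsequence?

5

Scanning left to right, the best length ending at each element is: 9→1, 1→1, -4→1, -2→2, 5→3, 6→4, 4→3, 12→5, 7→5, -4→1, -1→3.
So the longest increasing subsequence has length 5, e.g. -4, -2, 5, 6, 12.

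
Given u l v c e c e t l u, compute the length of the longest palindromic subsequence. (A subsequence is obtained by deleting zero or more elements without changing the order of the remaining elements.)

7

One longest palindromic subsequence is ulecelu (positions 1,2,5,6,7,9,10); it reads the same forward and backward, and the interval DP gives dp[1][10] = 7.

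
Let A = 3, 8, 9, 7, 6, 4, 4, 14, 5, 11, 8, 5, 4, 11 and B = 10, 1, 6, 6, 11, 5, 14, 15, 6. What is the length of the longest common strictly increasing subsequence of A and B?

2

For each value that appears in both, track the longest common increasing run ending there.
The best achievable length is 2; one witness is 6, 11 (A-positions 5,10, B-positions 3,5).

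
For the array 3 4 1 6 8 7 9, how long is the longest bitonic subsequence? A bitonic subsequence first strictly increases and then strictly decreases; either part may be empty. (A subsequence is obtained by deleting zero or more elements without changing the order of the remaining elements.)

5

Let inc[i] be the LIS ending at i and dec[i] the longest strictly decreasing subsequence starting at i. inc = [1, 2, 1, 3, 4, 4, 5], dec = [2, 2, 1, 1, 2, 1, 1].
max_i inc[i]+dec[i]−1 = 5, with one witness 3, 4, 6, 8, 7.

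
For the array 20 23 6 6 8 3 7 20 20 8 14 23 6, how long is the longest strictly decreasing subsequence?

Scanning left to right, the best length ending at each element is: 20→1, 23→1, 6→2, 6→2, 8→2, 3→3, 7→3, 20→2, 20→2, 8→3, 14→3, 23→1, 6→4.
So the longest decreasing subsequence has length 4, e.g. 20, 8, 7, 6.

4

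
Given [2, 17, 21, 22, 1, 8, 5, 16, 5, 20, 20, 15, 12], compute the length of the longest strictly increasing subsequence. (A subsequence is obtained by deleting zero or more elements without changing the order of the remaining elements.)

4

Let dp[i] be the longest increasing subsequence ending at position i. Then dp = [1, 2, 3, 4, 1, 2, 2, 3, 2, 4, 4, 3, 3].
The maximum is 4; one witness is 2, 17, 21, 22 at positions 1,2,3,4.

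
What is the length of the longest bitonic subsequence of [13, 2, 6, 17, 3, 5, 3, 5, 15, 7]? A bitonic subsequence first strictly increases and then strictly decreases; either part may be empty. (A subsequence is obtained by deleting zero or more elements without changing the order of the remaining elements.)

5

One longest bitonic subsequence is 2, 6, 17, 15, 7 (positions 2,3,4,9,10): it rises to 17 then falls. Length 5 is optimal.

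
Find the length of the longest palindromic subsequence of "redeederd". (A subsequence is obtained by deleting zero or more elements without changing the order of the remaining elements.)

One longest palindromic subsequence is redeeder (positions 1,2,3,4,5,6,7,8); it reads the same forward and backward, and the interval DP gives dp[1][9] = 8.

8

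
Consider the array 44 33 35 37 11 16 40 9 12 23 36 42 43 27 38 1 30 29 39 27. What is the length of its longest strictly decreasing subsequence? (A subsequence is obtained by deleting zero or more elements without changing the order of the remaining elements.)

6

Let dp[i] be the longest decreasing subsequence ending at position i. Then dp = [1, 2, 2, 2, 3, 3, 2, 4, 4, 3, 3, 2, 2, 4, 3, 5, 4, 5, 3, 6].
The maximum is 6; one witness is 44, 37, 36, 30, 29, 27 at positions 1,4,11,17,18,20.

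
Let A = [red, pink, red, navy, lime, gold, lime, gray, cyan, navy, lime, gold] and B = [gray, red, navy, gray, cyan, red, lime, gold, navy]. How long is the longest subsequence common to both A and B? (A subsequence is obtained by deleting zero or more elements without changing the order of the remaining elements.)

A longest common subsequence is red, navy, gray, cyan, lime, gold (length 6); the LCS DP confirms no longer common subsequence exists.

6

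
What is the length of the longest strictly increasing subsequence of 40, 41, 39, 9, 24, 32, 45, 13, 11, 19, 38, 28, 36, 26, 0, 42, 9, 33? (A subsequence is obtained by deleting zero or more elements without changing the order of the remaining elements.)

6

Let dp[i] be the longest increasing subsequence ending at position i. Then dp = [1, 2, 1, 1, 2, 3, 4, 2, 2, 3, 4, 4, 5, 4, 1, 6, 2, 5].
The maximum is 6; one witness is 9, 13, 19, 28, 36, 42 at positions 4,8,10,12,13,16.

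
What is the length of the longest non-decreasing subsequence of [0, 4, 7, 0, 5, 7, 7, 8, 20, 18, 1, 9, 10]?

8

Let dp[i] be the longest non-decreasing subsequence ending at position i. Then dp = [1, 2, 3, 2, 3, 4, 5, 6, 7, 7, 3, 7, 8].
The maximum is 8; one witness is 0, 4, 7, 7, 7, 8, 9, 10 at positions 1,2,3,6,7,8,12,13.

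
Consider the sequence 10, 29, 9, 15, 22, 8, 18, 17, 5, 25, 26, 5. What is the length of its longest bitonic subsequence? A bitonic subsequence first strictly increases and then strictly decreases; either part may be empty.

6

Let inc[i] be the LIS ending at i and dec[i] the longest strictly decreasing subsequence starting at i. inc = [1, 2, 1, 2, 3, 1, 3, 3, 1, 4, 5, 1], dec = [4, 5, 3, 3, 4, 2, 3, 2, 1, 2, 2, 1].
max_i inc[i]+dec[i]−1 = 6, with one witness 10, 29, 22, 18, 17, 5.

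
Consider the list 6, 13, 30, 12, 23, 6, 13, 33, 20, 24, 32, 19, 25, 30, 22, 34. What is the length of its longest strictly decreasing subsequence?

4

One longest decreasing subsequence is 30, 23, 20, 19 (positions 3,5,9,12), of length 4; no longer one exists.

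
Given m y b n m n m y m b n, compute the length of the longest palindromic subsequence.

7

Using dp[i][j] = 2 + dp[i+1][j−1] if the ends match, else max(dp[i+1][j], dp[i][j−1]):
dp[1][11] = 7. A witness is mymnmym at positions 1,2,5,6,7,8,9.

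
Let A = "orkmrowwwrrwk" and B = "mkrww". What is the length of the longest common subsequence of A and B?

4

Backtracking the LCS table gives one alignment: k (A3,B2) → r (A5,B3) → w (A9,B4) → w (A12,B5).
So the longest common subsequence has length 4.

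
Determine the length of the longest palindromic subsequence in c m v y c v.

One longest palindromic subsequence is vcv (positions 3,5,6); it reads the same forward and backward, and the interval DP gives dp[1][6] = 3.

3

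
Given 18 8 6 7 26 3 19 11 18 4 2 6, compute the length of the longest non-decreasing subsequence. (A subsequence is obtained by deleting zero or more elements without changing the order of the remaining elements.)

Let dp[i] be the longest non-decreasing subsequence ending at position i. Then dp = [1, 1, 1, 2, 3, 1, 3, 3, 4, 2, 1, 3].
The maximum is 4; one witness is 6, 7, 11, 18 at positions 3,4,8,9.

4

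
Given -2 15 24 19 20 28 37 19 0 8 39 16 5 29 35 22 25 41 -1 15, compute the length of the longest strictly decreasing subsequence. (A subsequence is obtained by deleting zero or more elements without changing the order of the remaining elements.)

One longest decreasing subsequence is 24, 20, 19, 8, 5, -1 (positions 3,5,8,10,13,19), of length 6; no longer one exists.

6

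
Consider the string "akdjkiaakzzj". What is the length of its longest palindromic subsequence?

One longest palindromic subsequence is jkaakj (positions 4,5,7,8,9,12); it reads the same forward and backward, and the interval DP gives dp[1][12] = 6.

6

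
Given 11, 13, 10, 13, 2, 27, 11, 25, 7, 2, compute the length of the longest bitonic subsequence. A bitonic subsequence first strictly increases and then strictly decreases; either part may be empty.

Let inc[i] be the LIS ending at i and dec[i] the longest strictly decreasing subsequence starting at i. inc = [1, 2, 1, 2, 1, 3, 2, 3, 2, 1], dec = [4, 4, 3, 4, 1, 4, 3, 3, 2, 1].
max_i inc[i]+dec[i]−1 = 6, with one witness 11, 13, 27, 25, 7, 2.

6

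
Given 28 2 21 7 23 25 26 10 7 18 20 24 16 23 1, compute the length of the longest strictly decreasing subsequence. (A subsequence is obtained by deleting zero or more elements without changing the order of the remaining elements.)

5

Scanning left to right, the best length ending at each element is: 28→1, 2→2, 21→2, 7→3, 23→2, 25→2, 26→2, 10→3, 7→4, 18→3, 20→3, 24→3, 16→4, 23→4, 1→5.
So the longest decreasing subsequence has length 5, e.g. 28, 21, 10, 7, 1.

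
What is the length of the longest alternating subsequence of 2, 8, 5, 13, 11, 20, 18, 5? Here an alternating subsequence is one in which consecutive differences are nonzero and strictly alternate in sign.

7

Track the best alternating length ending on an up-step vs a down-step at each position: up/down = 1/1, 2/1, 2/3, 4/1, 4/5, 6/1, 6/7, 2/7.
The maximum over both is 7; one such subsequence is 2, 8, 5, 13, 11, 20, 18.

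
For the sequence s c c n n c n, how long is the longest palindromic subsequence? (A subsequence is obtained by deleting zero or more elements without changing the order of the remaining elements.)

4

One longest palindromic subsequence is cnnc (positions 3,4,5,6); it reads the same forward and backward, and the interval DP gives dp[1][7] = 4.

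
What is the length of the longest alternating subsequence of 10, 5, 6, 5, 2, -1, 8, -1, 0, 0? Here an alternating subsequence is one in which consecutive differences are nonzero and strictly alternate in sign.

A longest alternating subsequence is 10, 5, 6, 5, 8, -1, 0 (positions 1,2,3,4,7,8,9); its 6 consecutive differences strictly alternate in sign, and length 7 is optimal.

7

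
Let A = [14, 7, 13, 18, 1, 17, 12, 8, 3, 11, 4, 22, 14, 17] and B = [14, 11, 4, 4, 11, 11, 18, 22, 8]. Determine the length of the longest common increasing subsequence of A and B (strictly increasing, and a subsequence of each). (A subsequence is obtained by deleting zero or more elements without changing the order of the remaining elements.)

A longest common strictly increasing subsequence is 14, 18, 22 (length 3); it appears in order in both A and B, and no longer such subsequence exists.

3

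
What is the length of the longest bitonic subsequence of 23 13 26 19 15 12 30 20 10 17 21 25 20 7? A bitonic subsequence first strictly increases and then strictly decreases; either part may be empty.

Let inc[i] be the LIS ending at i and dec[i] the longest strictly decreasing subsequence starting at i. inc = [1, 1, 2, 2, 2, 1, 3, 3, 1, 3, 4, 5, 4, 1], dec = [6, 4, 6, 5, 4, 3, 4, 3, 2, 2, 3, 3, 2, 1].
max_i inc[i]+dec[i]−1 = 7, with one witness 23, 26, 19, 15, 12, 10, 7.

7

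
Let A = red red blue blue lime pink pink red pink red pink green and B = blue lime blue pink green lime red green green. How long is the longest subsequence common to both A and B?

A longest common subsequence is blue, blue, lime, red, green (length 5); the LCS DP confirms no longer common subsequence exists.

5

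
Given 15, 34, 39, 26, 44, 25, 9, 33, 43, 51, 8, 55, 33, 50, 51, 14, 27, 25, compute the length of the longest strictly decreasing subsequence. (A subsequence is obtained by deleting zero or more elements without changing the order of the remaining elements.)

5

Scanning left to right, the best length ending at each element is: 15→1, 34→1, 39→1, 26→2, 44→1, 25→3, 9→4, 33→2, 43→2, 51→1, 8→5, 55→1, 33→3, 50→2, 51→2, 14→4, 27→4, 25→5.
So the longest decreasing subsequence has length 5, e.g. 34, 26, 25, 9, 8.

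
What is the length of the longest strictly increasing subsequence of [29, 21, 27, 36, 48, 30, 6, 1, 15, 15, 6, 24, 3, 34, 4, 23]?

One longest increasing subsequence is 21, 27, 36, 48 (positions 2,3,4,5), of length 4; no longer one exists.

4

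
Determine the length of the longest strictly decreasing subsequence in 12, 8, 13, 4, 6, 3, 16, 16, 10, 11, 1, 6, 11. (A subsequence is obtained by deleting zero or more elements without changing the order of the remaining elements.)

Let dp[i] be the longest decreasing subsequence ending at position i. Then dp = [1, 2, 1, 3, 3, 4, 1, 1, 2, 2, 5, 3, 2].
The maximum is 5; one witness is 12, 8, 4, 3, 1 at positions 1,2,4,6,11.

5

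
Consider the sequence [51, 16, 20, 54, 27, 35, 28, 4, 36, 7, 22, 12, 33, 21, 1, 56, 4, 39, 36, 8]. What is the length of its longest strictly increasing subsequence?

6

One longest increasing subsequence is 16, 20, 27, 35, 36, 56 (positions 2,3,5,6,9,16), of length 6; no longer one exists.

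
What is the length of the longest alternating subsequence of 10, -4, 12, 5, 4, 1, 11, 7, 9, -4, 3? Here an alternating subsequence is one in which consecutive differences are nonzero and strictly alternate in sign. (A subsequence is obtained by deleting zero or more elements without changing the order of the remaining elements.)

A longest alternating subsequence is 10, -4, 12, 5, 11, 7, 9, -4, 3 (positions 1,2,3,4,7,8,9,10,11); its 8 consecutive differences strictly alternate in sign, and length 9 is optimal.

9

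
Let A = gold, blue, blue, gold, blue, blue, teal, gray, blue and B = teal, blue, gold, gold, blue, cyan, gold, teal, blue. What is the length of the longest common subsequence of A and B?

A longest common subsequence is gold, blue, gold, teal, blue (length 5); the LCS DP confirms no longer common subsequence exists.

5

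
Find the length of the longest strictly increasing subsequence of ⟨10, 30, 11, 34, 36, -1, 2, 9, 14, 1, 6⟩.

4

Let dp[i] be the longest increasing subsequence ending at position i. Then dp = [1, 2, 2, 3, 4, 1, 2, 3, 4, 2, 3].
The maximum is 4; one witness is 10, 30, 34, 36 at positions 1,2,4,5.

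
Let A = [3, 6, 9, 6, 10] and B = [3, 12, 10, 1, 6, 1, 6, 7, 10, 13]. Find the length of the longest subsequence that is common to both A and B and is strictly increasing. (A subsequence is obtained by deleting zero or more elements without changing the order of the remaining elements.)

3

A longest common strictly increasing subsequence is 3, 6, 10 (length 3); it appears in order in both A and B, and no longer such subsequence exists.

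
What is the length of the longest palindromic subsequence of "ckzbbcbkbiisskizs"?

7

Using dp[i][j] = 2 + dp[i+1][j−1] if the ends match, else max(dp[i+1][j], dp[i][j−1]):
dp[1][17] = 7. A witness is zbbcbbz at positions 3,4,5,6,7,9,16.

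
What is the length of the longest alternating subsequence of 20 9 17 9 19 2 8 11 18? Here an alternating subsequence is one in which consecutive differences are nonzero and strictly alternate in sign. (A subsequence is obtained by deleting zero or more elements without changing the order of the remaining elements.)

7

A longest alternating subsequence is 20, 9, 17, 9, 19, 2, 8 (positions 1,2,3,4,5,6,7); its 6 consecutive differences strictly alternate in sign, and length 7 is optimal.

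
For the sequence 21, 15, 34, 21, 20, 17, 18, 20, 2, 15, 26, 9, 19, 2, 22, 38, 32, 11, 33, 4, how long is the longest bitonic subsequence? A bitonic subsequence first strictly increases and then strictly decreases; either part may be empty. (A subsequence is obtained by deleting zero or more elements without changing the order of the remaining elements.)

Let inc[i] be the LIS ending at i and dec[i] the longest strictly decreasing subsequence starting at i. inc = [1, 1, 2, 2, 2, 2, 3, 4, 1, 2, 5, 2, 4, 1, 5, 6, 6, 3, 7, 2], dec = [6, 3, 7, 6, 5, 4, 4, 4, 1, 3, 4, 2, 3, 1, 3, 4, 3, 2, 2, 1].
max_i inc[i]+dec[i]−1 = 9, with one witness 15, 17, 18, 20, 26, 38, 32, 11, 4.

9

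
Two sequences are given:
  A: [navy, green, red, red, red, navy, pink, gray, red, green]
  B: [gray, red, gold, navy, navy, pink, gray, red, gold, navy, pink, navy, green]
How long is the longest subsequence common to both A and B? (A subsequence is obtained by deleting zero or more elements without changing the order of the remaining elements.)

A longest common subsequence is navy, navy, pink, gray, red, green (length 6); the LCS DP confirms no longer common subsequence exists.

6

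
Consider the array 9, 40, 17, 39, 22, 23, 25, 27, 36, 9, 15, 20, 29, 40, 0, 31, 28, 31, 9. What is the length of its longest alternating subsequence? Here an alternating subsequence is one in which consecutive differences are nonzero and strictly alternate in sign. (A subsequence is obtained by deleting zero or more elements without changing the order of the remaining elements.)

A longest alternating subsequence is 9, 40, 17, 39, 22, 23, 9, 15, 0, 31, 28, 31, 9 (positions 1,2,3,4,5,6,10,11,15,16,17,18,19); its 12 consecutive differences strictly alternate in sign, and length 13 is optimal.

13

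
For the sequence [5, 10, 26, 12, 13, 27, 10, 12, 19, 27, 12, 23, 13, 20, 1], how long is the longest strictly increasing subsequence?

6

One longest increasing subsequence is 5, 10, 12, 13, 19, 27 (positions 1,2,4,5,9,10), of length 6; no longer one exists.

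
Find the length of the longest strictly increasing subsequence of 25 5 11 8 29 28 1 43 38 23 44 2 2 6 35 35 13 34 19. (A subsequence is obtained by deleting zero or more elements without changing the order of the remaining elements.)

5

Let dp[i] be the longest increasing subsequence ending at position i. Then dp = [1, 1, 2, 2, 3, 3, 1, 4, 4, 3, 5, 2, 2, 3, 4, 4, 4, 5, 5].
The maximum is 5; one witness is 5, 11, 29, 43, 44 at positions 2,3,5,8,11.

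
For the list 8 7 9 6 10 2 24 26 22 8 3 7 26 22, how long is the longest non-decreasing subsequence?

6

Scanning left to right, the best length ending at each element is: 8→1, 7→1, 9→2, 6→1, 10→3, 2→1, 24→4, 26→5, 22→4, 8→2, 3→2, 7→3, 26→6, 22→5.
So the longest non-decreasing subsequence has length 6, e.g. 8, 9, 10, 24, 26, 26.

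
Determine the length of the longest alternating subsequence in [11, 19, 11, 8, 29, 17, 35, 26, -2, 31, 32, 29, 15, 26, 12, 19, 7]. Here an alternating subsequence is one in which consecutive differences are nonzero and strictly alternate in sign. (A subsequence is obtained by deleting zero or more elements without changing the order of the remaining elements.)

13

Track the best alternating length ending on an up-step vs a down-step at each position: up/down = 1/1, 2/1, 1/3, 1/3, 4/1, 4/5, 6/1, 6/7, 1/7, 8/7, 8/7, 8/9, 8/9, 10/9, 8/11, 12/11, 8/13.
The maximum over both is 13; one such subsequence is 11, 19, 11, 29, 17, 35, 26, 31, 15, 26, 12, 19, 7.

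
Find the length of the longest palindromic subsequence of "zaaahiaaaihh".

7

Using dp[i][j] = 2 + dp[i+1][j−1] if the ends match, else max(dp[i+1][j], dp[i][j−1]):
dp[1][12] = 7. A witness is hiaaaih at positions 5,6,7,8,9,10,12.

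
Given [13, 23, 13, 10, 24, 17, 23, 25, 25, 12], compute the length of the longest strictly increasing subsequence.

Let dp[i] be the longest increasing subsequence ending at position i. Then dp = [1, 2, 1, 1, 3, 2, 3, 4, 4, 2].
The maximum is 4; one witness is 13, 23, 24, 25 at positions 1,2,5,8.

4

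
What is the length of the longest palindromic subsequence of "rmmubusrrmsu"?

6

One longest palindromic subsequence is usrrsu (positions 4,7,8,9,11,12); it reads the same forward and backward, and the interval DP gives dp[1][12] = 6.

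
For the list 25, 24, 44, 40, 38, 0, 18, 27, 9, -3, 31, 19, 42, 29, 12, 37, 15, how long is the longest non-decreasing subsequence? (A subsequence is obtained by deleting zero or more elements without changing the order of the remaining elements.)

5

Let dp[i] be the longest non-decreasing subsequence ending at position i. Then dp = [1, 1, 2, 2, 2, 1, 2, 3, 2, 1, 4, 3, 5, 4, 3, 5, 4].
The maximum is 5; one witness is 0, 18, 27, 31, 42 at positions 6,7,8,11,13.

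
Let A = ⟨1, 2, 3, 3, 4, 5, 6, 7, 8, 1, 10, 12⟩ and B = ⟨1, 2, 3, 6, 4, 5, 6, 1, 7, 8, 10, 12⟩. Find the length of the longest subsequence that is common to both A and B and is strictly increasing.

10

A longest common strictly increasing subsequence is 1, 2, 3, 4, 5, 6, 7, 8, 10, 12 (length 10); it appears in order in both A and B, and no longer such subsequence exists.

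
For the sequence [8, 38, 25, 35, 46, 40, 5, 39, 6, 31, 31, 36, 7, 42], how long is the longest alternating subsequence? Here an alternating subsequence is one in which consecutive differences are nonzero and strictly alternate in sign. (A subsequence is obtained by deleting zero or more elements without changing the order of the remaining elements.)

Track the best alternating length ending on an up-step vs a down-step at each position: up/down = 1/1, 2/1, 2/3, 4/3, 4/1, 4/5, 1/5, 6/5, 6/7, 8/7, 8/7, 8/7, 8/9, 10/5.
The maximum over both is 10; one such subsequence is 8, 38, 25, 35, 5, 39, 6, 31, 7, 42.

10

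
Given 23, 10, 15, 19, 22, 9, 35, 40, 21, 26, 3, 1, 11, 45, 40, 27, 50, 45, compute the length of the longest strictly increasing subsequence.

8

Let dp[i] be the longest increasing subsequence ending at position i. Then dp = [1, 1, 2, 3, 4, 1, 5, 6, 4, 5, 1, 1, 2, 7, 6, 6, 8, 7].
The maximum is 8; one witness is 10, 15, 19, 22, 35, 40, 45, 50 at positions 2,3,4,5,7,8,14,17.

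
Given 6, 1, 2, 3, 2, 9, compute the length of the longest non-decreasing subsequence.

One longest non-decreasing subsequence is 1, 2, 3, 9 (positions 2,3,4,6), of length 4; no longer one exists.

4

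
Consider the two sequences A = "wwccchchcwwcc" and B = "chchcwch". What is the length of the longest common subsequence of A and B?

7

A longest common subsequence is chchcwc (length 7); the LCS DP confirms no longer common subsequence exists.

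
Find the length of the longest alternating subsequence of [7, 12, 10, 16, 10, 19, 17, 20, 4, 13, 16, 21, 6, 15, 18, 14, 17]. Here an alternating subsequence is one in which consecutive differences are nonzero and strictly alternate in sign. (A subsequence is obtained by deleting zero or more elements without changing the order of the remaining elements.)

A longest alternating subsequence is 7, 12, 10, 16, 10, 19, 17, 20, 4, 13, 6, 15, 14, 17 (positions 1,2,3,4,5,6,7,8,9,10,13,14,16,17); its 13 consecutive differences strictly alternate in sign, and length 14 is optimal.

14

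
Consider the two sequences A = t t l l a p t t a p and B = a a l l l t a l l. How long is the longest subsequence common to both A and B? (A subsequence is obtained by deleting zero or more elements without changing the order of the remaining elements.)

Backtracking the LCS table gives one alignment: l (A3,B4) → l (A4,B5) → t (A8,B6) → a (A9,B7).
So the longest common subsequence has length 4.

4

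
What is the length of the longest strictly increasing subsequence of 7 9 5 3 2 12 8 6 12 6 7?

Scanning left to right, the best length ending at each element is: 7→1, 9→2, 5→1, 3→1, 2→1, 12→3, 8→2, 6→2, 12→3, 6→2, 7→3.
So the longest increasing subsequence has length 3, e.g. 7, 9, 12.

3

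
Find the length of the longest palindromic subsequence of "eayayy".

One longest palindromic subsequence is yyy (positions 3,5,6); it reads the same forward and backward, and the interval DP gives dp[1][6] = 3.

3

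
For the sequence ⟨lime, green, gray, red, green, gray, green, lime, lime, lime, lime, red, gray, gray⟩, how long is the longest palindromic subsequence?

8

One longest palindromic subsequence is gray gray lime lime lime lime gray gray (positions 3,6,8,9,10,11,13,14); it reads the same forward and backward, and the interval DP gives dp[1][14] = 8.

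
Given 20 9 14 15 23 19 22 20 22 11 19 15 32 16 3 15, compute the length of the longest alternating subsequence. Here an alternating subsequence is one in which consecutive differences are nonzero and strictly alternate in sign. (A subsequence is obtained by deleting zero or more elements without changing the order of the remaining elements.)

A longest alternating subsequence is 20, 9, 23, 19, 22, 20, 22, 11, 19, 15, 32, 3, 15 (positions 1,2,5,6,7,8,9,10,11,12,13,15,16); its 12 consecutive differences strictly alternate in sign, and length 13 is optimal.

13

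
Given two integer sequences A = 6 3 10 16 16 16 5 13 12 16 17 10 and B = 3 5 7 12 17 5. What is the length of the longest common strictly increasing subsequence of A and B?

For each value that appears in both, track the longest common increasing run ending there.
The best achievable length is 4; one witness is 3, 5, 12, 17 (A-positions 2,7,9,11, B-positions 1,2,4,5).

4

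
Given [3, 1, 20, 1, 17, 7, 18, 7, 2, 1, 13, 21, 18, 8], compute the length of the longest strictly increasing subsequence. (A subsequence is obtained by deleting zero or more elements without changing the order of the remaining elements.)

One longest increasing subsequence is 3, 17, 18, 21 (positions 1,5,7,12), of length 4; no longer one exists.

4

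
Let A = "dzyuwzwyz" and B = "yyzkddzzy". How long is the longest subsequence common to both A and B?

4

A longest common subsequence is dzzy (length 4); the LCS DP confirms no longer common subsequence exists.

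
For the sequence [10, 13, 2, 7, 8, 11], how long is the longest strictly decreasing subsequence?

Let dp[i] be the longest decreasing subsequence ending at position i. Then dp = [1, 1, 2, 2, 2, 2].
The maximum is 2; one witness is 10, 2 at positions 1,3.

2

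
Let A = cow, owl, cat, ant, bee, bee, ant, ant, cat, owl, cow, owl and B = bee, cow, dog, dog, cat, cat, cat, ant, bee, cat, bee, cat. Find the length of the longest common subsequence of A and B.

A longest common subsequence is cow, cat, ant, bee, bee, cat (length 6); the LCS DP confirms no longer common subsequence exists.

6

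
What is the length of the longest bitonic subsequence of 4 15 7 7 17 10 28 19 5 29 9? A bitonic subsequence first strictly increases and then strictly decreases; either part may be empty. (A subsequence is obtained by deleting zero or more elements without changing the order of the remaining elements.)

Let inc[i] be the LIS ending at i and dec[i] the longest strictly decreasing subsequence starting at i. inc = [1, 2, 2, 2, 3, 3, 4, 4, 2, 5, 3], dec = [1, 3, 2, 2, 3, 2, 3, 2, 1, 2, 1].
max_i inc[i]+dec[i]−1 = 6, with one witness 4, 15, 17, 28, 19, 9.

6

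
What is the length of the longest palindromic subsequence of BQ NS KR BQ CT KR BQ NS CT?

One longest palindromic subsequence is NS BQ KR BQ NS (positions 2,4,6,7,8); it reads the same forward and backward, and the interval DP gives dp[1][9] = 5.

5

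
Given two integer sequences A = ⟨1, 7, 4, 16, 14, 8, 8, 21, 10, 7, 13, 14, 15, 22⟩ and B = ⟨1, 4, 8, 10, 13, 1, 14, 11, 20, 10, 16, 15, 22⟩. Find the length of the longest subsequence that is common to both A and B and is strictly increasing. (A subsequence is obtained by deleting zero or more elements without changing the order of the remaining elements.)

A longest common strictly increasing subsequence is 1, 4, 8, 10, 13, 14, 15, 22 (length 8); it appears in order in both A and B, and no longer such subsequence exists.

8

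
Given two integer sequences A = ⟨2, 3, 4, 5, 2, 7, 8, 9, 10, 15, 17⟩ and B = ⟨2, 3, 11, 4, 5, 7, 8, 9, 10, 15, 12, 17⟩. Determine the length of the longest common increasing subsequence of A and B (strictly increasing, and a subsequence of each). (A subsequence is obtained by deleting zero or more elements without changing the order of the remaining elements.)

A longest common strictly increasing subsequence is 2, 3, 4, 5, 7, 8, 9, 10, 15, 17 (length 10); it appears in order in both A and B, and no longer such subsequence exists.

10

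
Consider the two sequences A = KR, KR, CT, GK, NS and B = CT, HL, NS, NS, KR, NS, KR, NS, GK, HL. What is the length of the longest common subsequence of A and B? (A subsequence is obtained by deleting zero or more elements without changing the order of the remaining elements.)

3

Backtracking the LCS table gives one alignment: KR (A1,B5) → KR (A2,B7) → GK (A4,B9).
So the longest common subsequence has length 3.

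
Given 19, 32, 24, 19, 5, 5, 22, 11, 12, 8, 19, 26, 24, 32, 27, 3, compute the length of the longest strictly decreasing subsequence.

6

One longest decreasing subsequence is 32, 24, 19, 11, 8, 3 (positions 2,3,4,8,10,16), of length 6; no longer one exists.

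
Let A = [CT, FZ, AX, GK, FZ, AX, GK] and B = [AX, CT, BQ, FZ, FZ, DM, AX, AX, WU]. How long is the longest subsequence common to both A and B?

A longest common subsequence is CT, FZ, AX, AX (length 4); the LCS DP confirms no longer common subsequence exists.

4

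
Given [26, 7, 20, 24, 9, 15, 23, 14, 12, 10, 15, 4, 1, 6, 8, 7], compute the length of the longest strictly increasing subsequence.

Scanning left to right, the best length ending at each element is: 26→1, 7→1, 20→2, 24→3, 9→2, 15→3, 23→4, 14→3, 12→3, 10→3, 15→4, 4→1, 1→1, 6→2, 8→3, 7→3.
So the longest increasing subsequence has length 4, e.g. 7, 9, 15, 23.

4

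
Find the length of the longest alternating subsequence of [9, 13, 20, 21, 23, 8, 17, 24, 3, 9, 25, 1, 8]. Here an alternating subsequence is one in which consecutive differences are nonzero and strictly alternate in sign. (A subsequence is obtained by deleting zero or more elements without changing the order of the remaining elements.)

8

Track the best alternating length ending on an up-step vs a down-step at each position: up/down = 1/1, 2/1, 2/1, 2/1, 2/1, 1/3, 4/3, 4/1, 1/5, 6/5, 6/1, 1/7, 8/7.
The maximum over both is 8; one such subsequence is 9, 13, 8, 17, 3, 9, 1, 8.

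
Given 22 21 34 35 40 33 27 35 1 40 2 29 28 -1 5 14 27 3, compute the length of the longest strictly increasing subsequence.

One longest increasing subsequence is 1, 2, 5, 14, 27 (positions 9,11,15,16,17), of length 5; no longer one exists.

5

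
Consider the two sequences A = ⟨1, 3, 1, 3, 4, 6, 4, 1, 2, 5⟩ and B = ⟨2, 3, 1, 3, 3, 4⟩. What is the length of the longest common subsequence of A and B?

Backtracking the LCS table gives one alignment: 1 (A1,B3) → 3 (A2,B4) → 3 (A4,B5) → 4 (A7,B6).
So the longest common subsequence has length 4.

4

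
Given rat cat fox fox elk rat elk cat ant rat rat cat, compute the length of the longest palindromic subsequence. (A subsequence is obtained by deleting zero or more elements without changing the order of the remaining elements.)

Using dp[i][j] = 2 + dp[i+1][j−1] if the ends match, else max(dp[i+1][j], dp[i][j−1]):
dp[1][12] = 7. A witness is rat cat elk rat elk cat rat at positions 1,2,5,6,7,8,11.

7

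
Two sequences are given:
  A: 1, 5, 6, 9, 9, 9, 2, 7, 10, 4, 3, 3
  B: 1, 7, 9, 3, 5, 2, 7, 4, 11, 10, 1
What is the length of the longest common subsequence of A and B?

A longest common subsequence is 1, 5, 2, 7, 10 (length 5); the LCS DP confirms no longer common subsequence exists.

5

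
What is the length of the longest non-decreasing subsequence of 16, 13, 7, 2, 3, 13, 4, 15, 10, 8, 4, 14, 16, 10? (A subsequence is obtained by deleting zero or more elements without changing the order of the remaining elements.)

Scanning left to right, the best length ending at each element is: 16→1, 13→1, 7→1, 2→1, 3→2, 13→3, 4→3, 15→4, 10→4, 8→4, 4→4, 14→5, 16→6, 10→5.
So the longest non-decreasing subsequence has length 6, e.g. 2, 3, 4, 10, 14, 16.

6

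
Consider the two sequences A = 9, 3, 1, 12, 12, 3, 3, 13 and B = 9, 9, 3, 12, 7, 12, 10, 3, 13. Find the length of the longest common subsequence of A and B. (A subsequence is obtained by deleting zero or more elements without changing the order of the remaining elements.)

6

Backtracking the LCS table gives one alignment: 9 (A1,B2) → 3 (A2,B3) → 12 (A4,B4) → 12 (A5,B6) → 3 (A7,B8) → 13 (A8,B9).
So the longest common subsequence has length 6.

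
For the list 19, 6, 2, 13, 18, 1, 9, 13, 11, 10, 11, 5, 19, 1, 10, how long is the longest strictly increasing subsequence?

5

One longest increasing subsequence is 6, 9, 10, 11, 19 (positions 2,7,10,11,13), of length 5; no longer one exists.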